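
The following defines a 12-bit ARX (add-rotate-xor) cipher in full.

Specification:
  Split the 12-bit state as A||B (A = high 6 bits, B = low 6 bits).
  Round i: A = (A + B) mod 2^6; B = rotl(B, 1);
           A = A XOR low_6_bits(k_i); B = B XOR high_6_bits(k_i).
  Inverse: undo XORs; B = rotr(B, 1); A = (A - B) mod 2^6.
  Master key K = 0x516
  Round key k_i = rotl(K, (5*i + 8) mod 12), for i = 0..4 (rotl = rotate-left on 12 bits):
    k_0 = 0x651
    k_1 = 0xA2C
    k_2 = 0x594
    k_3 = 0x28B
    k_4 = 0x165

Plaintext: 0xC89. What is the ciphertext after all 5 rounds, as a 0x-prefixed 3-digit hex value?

s_0 = plaintext = 0xC89
s_1 = Round(s_0, k_0) = 0xA8B
s_2 = Round(s_1, k_1) = 0x67E
s_3 = Round(s_2, k_2) = 0x0EB
s_4 = Round(s_3, k_3) = 0x95D
s_5 = Round(s_4, k_4) = 0x9FF

0x9FF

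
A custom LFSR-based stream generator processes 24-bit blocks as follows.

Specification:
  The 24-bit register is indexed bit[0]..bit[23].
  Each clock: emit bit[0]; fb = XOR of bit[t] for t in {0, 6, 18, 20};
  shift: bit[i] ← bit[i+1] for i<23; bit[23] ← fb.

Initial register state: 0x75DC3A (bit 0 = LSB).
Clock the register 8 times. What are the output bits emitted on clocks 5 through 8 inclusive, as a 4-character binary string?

1100

reg_0 = 0x75DC3A
clock 1: out=0, reg = 0x3AEE1D
clock 2: out=1, reg = 0x1D770E
clock 3: out=0, reg = 0x0EBB87
clock 4: out=1, reg = 0x075DC3
clock 5: out=1, reg = 0x83AEE1
clock 6: out=1, reg = 0x41D770
clock 7: out=0, reg = 0xA0EBB8
clock 8: out=0, reg = 0x5075DC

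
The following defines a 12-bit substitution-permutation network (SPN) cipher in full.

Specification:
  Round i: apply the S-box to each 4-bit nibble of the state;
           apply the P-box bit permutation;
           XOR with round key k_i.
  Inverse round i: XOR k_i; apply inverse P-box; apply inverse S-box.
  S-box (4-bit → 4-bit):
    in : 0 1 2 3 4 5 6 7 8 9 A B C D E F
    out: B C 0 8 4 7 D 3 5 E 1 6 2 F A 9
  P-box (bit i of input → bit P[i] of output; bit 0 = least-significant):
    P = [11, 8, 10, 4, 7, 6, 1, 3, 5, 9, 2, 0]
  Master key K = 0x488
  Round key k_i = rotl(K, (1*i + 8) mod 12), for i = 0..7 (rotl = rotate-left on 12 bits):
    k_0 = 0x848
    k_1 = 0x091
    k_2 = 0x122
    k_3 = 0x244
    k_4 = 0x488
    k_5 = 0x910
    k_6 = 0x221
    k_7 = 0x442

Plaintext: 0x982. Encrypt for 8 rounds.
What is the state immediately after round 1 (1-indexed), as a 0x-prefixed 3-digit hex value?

s_0 = plaintext = 0x982
s_1 = Round(s_0, k_0) = 0xACF
s_2 = Round(s_1, k_1) = 0x8E1
s_3 = Round(s_2, k_2) = 0x55E
s_4 = Round(s_3, k_3) = 0x1B2
s_5 = Round(s_4, k_4) = 0x4CF
s_6 = Round(s_5, k_5) = 0x144
s_7 = Round(s_6, k_6) = 0x626
s_8 = Round(s_7, k_7) = 0x877

0xACF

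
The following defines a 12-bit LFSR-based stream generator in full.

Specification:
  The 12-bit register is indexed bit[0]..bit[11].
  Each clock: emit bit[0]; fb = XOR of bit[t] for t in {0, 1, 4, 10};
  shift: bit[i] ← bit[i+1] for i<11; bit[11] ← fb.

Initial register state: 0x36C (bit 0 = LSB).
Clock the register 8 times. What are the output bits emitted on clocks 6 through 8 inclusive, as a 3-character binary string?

110

reg_0 = 0x36C
clock 1: out=0, reg = 0x1B6
clock 2: out=0, reg = 0x0DB
clock 3: out=1, reg = 0x86D
clock 4: out=1, reg = 0xC36
clock 5: out=0, reg = 0xE1B
clock 6: out=1, reg = 0x70D
clock 7: out=1, reg = 0x386
clock 8: out=0, reg = 0x9C3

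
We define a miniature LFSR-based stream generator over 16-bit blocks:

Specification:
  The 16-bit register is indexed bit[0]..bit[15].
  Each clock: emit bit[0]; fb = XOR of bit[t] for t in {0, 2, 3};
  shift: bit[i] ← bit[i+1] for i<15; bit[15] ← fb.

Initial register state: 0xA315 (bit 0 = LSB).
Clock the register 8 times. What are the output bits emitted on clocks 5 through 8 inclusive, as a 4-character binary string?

1000

reg_0 = 0xA315
clock 1: out=1, reg = 0x518A
clock 2: out=0, reg = 0xA8C5
clock 3: out=1, reg = 0x5462
clock 4: out=0, reg = 0x2A31
clock 5: out=1, reg = 0x9518
clock 6: out=0, reg = 0xCA8C
clock 7: out=0, reg = 0x6546
clock 8: out=0, reg = 0xB2A3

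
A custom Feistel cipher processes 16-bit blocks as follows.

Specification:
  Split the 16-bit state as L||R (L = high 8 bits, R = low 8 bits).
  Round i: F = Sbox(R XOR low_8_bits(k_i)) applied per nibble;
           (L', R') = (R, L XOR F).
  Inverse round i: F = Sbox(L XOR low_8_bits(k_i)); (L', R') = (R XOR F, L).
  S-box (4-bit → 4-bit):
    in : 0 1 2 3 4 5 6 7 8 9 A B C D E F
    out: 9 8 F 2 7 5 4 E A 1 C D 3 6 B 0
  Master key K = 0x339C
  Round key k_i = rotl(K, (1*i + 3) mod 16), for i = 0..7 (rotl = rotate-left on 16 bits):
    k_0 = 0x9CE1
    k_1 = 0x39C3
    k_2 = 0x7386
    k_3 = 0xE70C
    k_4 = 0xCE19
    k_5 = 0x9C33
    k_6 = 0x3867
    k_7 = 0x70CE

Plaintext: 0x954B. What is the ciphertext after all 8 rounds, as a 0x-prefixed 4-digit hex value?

s_0 = plaintext = 0x954B
s_1 = Round(s_0, k_0) = 0x4B59
s_2 = Round(s_1, k_1) = 0x5957
s_3 = Round(s_2, k_2) = 0x5731
s_4 = Round(s_3, k_3) = 0x3171
s_5 = Round(s_4, k_4) = 0x717B
s_6 = Round(s_5, k_5) = 0x7B0B
s_7 = Round(s_6, k_6) = 0x0B38
s_8 = Round(s_7, k_7) = 0x380F

0x380F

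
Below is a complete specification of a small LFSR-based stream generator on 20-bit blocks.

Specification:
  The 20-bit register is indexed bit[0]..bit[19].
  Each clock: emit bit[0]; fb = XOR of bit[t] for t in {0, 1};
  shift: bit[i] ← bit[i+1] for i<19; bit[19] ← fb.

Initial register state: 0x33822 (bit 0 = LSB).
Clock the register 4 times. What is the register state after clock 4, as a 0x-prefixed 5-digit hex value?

reg_0 = 0x33822
clock 1: out=0, reg = 0x99C11
clock 2: out=1, reg = 0xCCE08
clock 3: out=0, reg = 0x66704
clock 4: out=0, reg = 0x33382

0x33382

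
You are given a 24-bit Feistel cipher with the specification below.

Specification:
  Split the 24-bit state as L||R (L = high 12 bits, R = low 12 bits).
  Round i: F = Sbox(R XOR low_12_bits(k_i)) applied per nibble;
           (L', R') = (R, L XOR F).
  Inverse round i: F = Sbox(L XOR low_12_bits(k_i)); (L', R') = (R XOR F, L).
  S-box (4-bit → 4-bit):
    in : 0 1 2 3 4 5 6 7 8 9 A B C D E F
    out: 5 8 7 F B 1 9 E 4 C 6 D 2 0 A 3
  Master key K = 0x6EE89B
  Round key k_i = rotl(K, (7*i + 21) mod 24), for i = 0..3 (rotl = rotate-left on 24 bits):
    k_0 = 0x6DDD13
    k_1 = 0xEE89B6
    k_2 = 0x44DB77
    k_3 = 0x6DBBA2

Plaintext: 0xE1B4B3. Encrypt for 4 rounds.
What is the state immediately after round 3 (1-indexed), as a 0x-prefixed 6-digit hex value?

s_0 = plaintext = 0xE1B4B3
s_1 = Round(s_0, k_0) = 0x4B327E
s_2 = Round(s_1, k_1) = 0x27E997
s_3 = Round(s_2, k_2) = 0x9975DB
s_4 = Round(s_3, k_3) = 0x5DB37B

0x9975DB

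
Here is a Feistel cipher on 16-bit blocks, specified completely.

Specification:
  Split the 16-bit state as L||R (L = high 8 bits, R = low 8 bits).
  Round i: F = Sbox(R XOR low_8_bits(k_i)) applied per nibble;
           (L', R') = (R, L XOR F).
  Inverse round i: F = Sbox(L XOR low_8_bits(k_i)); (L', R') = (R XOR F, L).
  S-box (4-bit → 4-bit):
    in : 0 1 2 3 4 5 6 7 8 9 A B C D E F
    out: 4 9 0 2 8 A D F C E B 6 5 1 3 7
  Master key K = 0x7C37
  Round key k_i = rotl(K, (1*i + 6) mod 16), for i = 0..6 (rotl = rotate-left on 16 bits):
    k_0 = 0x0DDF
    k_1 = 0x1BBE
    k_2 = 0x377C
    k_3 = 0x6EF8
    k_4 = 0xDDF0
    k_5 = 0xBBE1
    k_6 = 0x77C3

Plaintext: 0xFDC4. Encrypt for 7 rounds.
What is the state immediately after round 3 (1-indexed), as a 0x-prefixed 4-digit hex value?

s_0 = plaintext = 0xFDC4
s_1 = Round(s_0, k_0) = 0xC46B
s_2 = Round(s_1, k_1) = 0x6BDE
s_3 = Round(s_2, k_2) = 0xDEDB
s_4 = Round(s_3, k_3) = 0xDBDC
s_5 = Round(s_4, k_4) = 0xDCDE
s_6 = Round(s_5, k_5) = 0xDEFB
s_7 = Round(s_6, k_6) = 0xFBF2

0xDEDB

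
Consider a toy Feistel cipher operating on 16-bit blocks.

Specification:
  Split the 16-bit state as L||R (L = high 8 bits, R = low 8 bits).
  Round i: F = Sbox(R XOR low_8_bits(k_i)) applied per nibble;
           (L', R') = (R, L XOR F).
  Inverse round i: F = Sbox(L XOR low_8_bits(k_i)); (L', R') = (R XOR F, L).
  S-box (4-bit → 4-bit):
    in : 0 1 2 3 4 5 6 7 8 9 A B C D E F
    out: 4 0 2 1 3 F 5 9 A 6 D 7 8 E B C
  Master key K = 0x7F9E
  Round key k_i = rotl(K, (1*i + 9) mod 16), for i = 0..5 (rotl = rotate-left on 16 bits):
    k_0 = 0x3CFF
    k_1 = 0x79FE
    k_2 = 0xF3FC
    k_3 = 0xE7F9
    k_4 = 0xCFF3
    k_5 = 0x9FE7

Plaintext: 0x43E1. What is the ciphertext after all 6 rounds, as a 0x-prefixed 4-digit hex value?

0xF623

s_0 = plaintext = 0x43E1
s_1 = Round(s_0, k_0) = 0xE148
s_2 = Round(s_1, k_1) = 0x4894
s_3 = Round(s_2, k_2) = 0x9412
s_4 = Round(s_3, k_3) = 0x1223
s_5 = Round(s_4, k_4) = 0x23F6
s_6 = Round(s_5, k_5) = 0xF623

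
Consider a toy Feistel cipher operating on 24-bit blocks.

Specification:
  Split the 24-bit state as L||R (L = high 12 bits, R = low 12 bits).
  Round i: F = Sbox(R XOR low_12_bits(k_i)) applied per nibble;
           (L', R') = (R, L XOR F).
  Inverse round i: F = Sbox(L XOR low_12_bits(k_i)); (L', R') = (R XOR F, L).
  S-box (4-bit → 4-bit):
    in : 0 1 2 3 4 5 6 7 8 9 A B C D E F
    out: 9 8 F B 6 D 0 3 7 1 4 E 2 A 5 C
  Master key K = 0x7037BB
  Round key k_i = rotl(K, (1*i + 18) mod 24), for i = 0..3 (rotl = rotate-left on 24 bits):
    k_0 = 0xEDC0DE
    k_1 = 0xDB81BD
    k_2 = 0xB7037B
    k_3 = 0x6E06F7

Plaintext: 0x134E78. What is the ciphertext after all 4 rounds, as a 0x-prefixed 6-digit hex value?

0xD8BD6B

s_0 = plaintext = 0x134E78
s_1 = Round(s_0, k_0) = 0xE78474
s_2 = Round(s_1, k_1) = 0x474359
s_3 = Round(s_2, k_2) = 0x359D8B
s_4 = Round(s_3, k_3) = 0xD8BD6B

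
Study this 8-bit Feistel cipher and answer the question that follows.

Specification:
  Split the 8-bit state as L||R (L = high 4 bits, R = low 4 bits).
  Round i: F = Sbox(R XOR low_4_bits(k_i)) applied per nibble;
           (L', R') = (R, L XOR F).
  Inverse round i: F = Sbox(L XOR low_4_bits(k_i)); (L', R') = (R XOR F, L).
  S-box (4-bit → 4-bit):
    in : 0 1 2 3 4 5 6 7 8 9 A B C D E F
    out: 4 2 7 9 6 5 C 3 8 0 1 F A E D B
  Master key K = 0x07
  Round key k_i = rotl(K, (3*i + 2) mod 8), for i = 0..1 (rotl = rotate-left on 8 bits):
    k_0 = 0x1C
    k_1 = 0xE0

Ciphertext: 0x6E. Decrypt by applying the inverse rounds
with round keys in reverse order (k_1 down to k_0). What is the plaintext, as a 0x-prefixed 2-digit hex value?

0xB2

s_0 = ciphertext = 0x6E
s_1 = InvRound(s_0, k_1) = 0x26
s_2 = InvRound(s_1, k_0) = 0xB2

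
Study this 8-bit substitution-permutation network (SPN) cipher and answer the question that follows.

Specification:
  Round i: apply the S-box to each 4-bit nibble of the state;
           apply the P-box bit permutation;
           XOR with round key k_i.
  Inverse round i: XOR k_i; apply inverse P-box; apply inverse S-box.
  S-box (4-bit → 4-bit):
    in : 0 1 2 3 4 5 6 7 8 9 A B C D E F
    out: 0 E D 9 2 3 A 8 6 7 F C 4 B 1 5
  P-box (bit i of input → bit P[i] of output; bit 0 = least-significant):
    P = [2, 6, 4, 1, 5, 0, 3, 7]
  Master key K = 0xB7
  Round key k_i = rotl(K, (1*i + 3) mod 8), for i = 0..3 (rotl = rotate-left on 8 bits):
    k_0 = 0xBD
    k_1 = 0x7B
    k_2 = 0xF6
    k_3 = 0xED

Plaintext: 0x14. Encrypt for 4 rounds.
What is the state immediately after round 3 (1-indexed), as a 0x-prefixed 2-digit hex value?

s_0 = plaintext = 0x14
s_1 = Round(s_0, k_0) = 0x74
s_2 = Round(s_1, k_1) = 0xBB
s_3 = Round(s_2, k_2) = 0x6C
s_4 = Round(s_3, k_3) = 0x7C

0x6C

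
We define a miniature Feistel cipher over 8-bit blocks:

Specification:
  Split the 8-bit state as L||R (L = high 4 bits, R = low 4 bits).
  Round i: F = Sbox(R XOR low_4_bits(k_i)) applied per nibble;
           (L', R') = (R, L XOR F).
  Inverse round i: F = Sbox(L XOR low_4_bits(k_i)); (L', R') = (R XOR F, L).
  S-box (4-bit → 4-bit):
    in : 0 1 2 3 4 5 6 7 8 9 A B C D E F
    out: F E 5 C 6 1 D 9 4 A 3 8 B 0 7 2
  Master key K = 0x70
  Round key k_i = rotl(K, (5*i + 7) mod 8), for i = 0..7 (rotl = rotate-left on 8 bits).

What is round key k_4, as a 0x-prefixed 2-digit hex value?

0x83

K = 0x70
k_0 = rotl(K, (5*0+7) mod 8) = rotl(K, 7) = 0x38
k_1 = rotl(K, (5*1+7) mod 8) = rotl(K, 4) = 0x07
k_2 = rotl(K, (5*2+7) mod 8) = rotl(K, 1) = 0xE0
k_3 = rotl(K, (5*3+7) mod 8) = rotl(K, 6) = 0x1C
k_4 = rotl(K, (5*4+7) mod 8) = rotl(K, 3) = 0x83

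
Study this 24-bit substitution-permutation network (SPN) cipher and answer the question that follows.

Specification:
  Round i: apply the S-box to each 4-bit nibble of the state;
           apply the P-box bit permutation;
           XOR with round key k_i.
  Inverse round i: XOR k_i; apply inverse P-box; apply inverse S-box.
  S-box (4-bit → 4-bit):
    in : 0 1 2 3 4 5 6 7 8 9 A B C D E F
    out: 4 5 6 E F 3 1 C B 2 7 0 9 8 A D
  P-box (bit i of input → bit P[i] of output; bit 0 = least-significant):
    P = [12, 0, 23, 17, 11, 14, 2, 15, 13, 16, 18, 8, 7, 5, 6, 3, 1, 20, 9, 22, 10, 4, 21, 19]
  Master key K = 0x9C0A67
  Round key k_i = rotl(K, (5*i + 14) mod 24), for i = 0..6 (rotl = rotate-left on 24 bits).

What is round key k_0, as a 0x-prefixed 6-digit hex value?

K = 0x9C0A67
k_0 = rotl(K, (5*0+14) mod 24) = rotl(K, 14) = 0x99E702

0x99E702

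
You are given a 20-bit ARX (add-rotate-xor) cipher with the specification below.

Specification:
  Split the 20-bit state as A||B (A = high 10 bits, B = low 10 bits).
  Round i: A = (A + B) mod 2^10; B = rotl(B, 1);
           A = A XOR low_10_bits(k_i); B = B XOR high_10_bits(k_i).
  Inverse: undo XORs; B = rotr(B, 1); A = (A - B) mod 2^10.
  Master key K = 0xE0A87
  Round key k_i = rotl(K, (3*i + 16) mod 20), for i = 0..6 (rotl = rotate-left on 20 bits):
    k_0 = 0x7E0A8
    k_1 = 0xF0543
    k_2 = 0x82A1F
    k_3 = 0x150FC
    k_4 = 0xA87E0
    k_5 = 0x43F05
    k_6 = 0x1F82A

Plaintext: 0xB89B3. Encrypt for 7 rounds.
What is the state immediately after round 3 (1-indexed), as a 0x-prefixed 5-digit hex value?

s_0 = plaintext = 0xB89B3
s_1 = Round(s_0, k_0) = 0x0F69E
s_2 = Round(s_1, k_1) = 0xE62FC
s_3 = Round(s_2, k_2) = 0x22FF3
s_4 = Round(s_3, k_3) = 0x20BB3
s_5 = Round(s_4, k_4) = 0xF55C6
s_6 = Round(s_5, k_5) = 0xA7A83
s_7 = Round(s_6, k_6) = 0x42D79

0x22FF3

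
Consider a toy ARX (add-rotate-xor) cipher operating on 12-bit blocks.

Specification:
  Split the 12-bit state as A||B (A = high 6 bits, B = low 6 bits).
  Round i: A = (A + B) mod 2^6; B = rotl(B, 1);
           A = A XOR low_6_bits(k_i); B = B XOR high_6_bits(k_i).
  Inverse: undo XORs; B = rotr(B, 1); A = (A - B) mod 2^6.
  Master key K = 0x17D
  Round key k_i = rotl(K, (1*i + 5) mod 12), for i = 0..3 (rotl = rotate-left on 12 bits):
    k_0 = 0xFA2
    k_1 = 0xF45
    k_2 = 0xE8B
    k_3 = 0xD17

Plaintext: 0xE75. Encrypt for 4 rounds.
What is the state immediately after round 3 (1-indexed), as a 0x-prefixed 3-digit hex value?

0xC14

s_0 = plaintext = 0xE75
s_1 = Round(s_0, k_0) = 0x315
s_2 = Round(s_1, k_1) = 0x917
s_3 = Round(s_2, k_2) = 0xC14
s_4 = Round(s_3, k_3) = 0x4DC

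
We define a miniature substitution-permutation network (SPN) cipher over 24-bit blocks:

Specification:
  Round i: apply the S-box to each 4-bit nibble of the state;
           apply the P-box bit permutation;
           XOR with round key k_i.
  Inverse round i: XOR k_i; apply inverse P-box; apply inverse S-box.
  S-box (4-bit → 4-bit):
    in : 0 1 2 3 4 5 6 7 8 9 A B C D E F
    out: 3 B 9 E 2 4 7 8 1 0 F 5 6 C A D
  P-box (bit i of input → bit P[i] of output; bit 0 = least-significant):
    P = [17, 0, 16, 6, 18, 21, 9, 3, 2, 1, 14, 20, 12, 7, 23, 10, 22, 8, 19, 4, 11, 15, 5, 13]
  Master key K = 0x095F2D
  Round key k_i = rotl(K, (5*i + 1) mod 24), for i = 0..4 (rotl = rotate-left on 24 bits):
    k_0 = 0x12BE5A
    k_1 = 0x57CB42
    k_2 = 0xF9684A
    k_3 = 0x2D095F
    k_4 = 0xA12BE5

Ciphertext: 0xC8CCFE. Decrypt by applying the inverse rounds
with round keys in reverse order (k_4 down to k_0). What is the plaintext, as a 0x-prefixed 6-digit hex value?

0x7B1E7B

s_0 = ciphertext = 0xC8CCFE
s_1 = InvRound(s_0, k_4) = 0xEA7C3C
s_2 = InvRound(s_1, k_3) = 0xD0FC8A
s_3 = InvRound(s_2, k_2) = 0x45194D
s_4 = InvRound(s_3, k_1) = 0x498AD0
s_5 = InvRound(s_4, k_0) = 0x7B1E7B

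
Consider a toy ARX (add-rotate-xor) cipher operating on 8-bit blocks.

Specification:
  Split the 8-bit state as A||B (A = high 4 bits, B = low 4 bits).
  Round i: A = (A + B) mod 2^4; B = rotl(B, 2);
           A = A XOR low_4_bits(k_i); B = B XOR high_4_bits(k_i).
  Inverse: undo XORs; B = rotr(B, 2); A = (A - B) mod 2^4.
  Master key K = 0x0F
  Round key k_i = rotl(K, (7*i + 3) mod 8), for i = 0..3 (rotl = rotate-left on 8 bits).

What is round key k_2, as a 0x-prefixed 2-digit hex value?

K = 0x0F
k_0 = rotl(K, (7*0+3) mod 8) = rotl(K, 3) = 0x78
k_1 = rotl(K, (7*1+3) mod 8) = rotl(K, 2) = 0x3C
k_2 = rotl(K, (7*2+3) mod 8) = rotl(K, 1) = 0x1E

0x1E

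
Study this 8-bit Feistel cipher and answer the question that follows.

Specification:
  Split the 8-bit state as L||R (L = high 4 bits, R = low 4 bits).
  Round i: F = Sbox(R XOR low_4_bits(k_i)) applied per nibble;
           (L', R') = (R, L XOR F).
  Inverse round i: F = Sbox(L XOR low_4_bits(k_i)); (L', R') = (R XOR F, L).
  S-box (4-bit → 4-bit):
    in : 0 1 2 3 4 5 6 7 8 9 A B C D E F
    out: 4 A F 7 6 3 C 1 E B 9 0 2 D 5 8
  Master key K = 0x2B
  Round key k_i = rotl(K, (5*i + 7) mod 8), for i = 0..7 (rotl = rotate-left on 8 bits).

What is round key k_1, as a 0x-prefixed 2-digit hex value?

K = 0x2B
k_0 = rotl(K, (5*0+7) mod 8) = rotl(K, 7) = 0x95
k_1 = rotl(K, (5*1+7) mod 8) = rotl(K, 4) = 0xB2

0xB2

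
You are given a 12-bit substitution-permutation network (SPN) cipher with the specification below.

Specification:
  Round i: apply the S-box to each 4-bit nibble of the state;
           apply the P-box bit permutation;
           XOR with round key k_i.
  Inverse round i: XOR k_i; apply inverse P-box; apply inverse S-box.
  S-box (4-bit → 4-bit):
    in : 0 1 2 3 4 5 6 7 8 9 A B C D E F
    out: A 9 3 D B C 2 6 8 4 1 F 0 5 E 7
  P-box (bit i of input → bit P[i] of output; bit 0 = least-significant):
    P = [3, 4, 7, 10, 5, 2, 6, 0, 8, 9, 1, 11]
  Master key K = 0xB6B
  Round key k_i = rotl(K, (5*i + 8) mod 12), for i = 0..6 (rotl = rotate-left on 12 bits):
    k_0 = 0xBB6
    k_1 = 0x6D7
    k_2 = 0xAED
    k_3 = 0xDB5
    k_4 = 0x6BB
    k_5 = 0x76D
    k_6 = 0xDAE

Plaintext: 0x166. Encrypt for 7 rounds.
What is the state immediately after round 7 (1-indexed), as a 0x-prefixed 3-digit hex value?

s_0 = plaintext = 0x166
s_1 = Round(s_0, k_0) = 0x2A2
s_2 = Round(s_1, k_1) = 0x5EF
s_3 = Round(s_2, k_2) = 0x232
s_4 = Round(s_3, k_3) = 0xECC
s_5 = Round(s_4, k_4) = 0xCB9
s_6 = Round(s_5, k_5) = 0x788
s_7 = Round(s_6, k_6) = 0xBAD

0xBAD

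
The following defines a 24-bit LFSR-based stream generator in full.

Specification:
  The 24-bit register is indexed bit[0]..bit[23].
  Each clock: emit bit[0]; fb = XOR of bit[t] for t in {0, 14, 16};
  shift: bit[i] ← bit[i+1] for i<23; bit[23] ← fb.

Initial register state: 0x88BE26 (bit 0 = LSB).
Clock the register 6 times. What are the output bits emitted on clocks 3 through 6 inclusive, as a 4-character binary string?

1001

reg_0 = 0x88BE26
clock 1: out=0, reg = 0x445F13
clock 2: out=1, reg = 0x222F89
clock 3: out=1, reg = 0x9117C4
clock 4: out=0, reg = 0xC88BE2
clock 5: out=0, reg = 0x6445F1
clock 6: out=1, reg = 0x3222F8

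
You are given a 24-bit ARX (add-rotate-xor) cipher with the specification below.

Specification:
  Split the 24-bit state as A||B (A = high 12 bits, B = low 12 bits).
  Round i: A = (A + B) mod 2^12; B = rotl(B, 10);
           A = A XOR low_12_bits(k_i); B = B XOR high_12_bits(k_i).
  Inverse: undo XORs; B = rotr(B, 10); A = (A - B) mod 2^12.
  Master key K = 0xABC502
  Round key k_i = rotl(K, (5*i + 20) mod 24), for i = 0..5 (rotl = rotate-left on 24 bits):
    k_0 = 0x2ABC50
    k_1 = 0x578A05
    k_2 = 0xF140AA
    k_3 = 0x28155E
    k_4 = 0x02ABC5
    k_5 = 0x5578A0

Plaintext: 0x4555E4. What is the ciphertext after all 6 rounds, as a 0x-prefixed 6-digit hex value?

0xD8D184

s_0 = plaintext = 0x4555E4
s_1 = Round(s_0, k_0) = 0x6693D2
s_2 = Round(s_1, k_1) = 0x03ED8C
s_3 = Round(s_2, k_2) = 0xD60C77
s_4 = Round(s_3, k_3) = 0xC89D9C
s_5 = Round(s_4, k_4) = 0x1E034D
s_6 = Round(s_5, k_5) = 0xD8D184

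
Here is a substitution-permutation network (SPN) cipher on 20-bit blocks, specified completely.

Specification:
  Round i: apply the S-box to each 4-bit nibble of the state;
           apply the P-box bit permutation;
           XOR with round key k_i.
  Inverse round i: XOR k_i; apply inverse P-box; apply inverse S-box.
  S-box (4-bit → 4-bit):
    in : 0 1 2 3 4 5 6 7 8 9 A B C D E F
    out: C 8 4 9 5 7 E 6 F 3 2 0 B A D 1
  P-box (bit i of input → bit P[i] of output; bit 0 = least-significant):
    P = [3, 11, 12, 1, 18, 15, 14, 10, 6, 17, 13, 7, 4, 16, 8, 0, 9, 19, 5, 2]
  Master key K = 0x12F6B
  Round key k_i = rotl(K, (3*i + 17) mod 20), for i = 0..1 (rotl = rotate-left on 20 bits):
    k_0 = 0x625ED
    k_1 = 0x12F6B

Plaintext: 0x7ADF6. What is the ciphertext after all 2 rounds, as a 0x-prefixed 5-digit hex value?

0xF6DF2

s_0 = plaintext = 0x7ADF6
s_1 = Round(s_0, k_0) = 0x93D4F
s_2 = Round(s_1, k_1) = 0xF6DF2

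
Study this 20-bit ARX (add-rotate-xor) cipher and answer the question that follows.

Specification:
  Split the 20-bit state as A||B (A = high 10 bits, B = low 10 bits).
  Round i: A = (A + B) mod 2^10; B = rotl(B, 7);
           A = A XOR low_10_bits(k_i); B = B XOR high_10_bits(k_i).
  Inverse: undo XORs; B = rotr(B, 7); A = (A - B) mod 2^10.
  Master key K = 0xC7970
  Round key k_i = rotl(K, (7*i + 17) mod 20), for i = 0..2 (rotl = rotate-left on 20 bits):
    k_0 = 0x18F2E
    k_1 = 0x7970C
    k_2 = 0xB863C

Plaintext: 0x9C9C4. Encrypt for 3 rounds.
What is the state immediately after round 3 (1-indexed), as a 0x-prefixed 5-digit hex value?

s_0 = plaintext = 0x9C9C4
s_1 = Round(s_0, k_0) = 0xC625B
s_2 = Round(s_1, k_1) = 0x9FC2E
s_3 = Round(s_2, k_2) = 0x245E4

0x245E4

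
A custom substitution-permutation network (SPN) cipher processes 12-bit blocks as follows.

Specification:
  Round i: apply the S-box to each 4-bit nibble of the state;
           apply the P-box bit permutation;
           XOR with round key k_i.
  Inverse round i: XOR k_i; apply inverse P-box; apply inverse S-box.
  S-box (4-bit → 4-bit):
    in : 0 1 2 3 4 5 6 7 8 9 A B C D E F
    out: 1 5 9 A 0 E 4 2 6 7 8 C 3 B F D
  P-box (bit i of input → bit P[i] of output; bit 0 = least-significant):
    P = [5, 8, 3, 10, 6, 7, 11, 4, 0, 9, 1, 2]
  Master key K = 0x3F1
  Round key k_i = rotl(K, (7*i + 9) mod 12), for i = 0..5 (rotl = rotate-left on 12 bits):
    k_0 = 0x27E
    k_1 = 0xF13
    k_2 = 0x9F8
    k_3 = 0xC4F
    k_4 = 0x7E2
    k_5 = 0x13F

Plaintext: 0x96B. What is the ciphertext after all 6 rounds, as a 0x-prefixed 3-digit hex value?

0xE53

s_0 = plaintext = 0x96B
s_1 = Round(s_0, k_0) = 0xC75
s_2 = Round(s_1, k_1) = 0x89A
s_3 = Round(s_2, k_2) = 0x73A
s_4 = Round(s_3, k_3) = 0xADF
s_5 = Round(s_4, k_4) = 0x31E
s_6 = Round(s_5, k_5) = 0xE53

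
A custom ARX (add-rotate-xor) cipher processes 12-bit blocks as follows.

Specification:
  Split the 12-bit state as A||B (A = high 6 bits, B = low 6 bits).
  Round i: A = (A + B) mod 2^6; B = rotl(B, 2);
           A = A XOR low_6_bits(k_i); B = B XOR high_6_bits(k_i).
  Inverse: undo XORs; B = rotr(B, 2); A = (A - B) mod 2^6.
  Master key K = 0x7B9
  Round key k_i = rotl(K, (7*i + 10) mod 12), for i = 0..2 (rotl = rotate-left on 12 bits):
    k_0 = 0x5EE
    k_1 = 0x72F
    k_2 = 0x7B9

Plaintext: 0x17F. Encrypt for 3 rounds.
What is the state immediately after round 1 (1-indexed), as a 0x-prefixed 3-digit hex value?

0xAA8

s_0 = plaintext = 0x17F
s_1 = Round(s_0, k_0) = 0xAA8
s_2 = Round(s_1, k_1) = 0xF7E
s_3 = Round(s_2, k_2) = 0x0A5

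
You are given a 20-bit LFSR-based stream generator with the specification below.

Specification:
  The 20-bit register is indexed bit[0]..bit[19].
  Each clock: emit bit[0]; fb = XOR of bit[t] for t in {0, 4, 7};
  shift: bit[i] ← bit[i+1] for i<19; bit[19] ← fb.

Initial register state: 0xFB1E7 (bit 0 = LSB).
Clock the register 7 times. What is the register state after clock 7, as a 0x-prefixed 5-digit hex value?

reg_0 = 0xFB1E7
clock 1: out=1, reg = 0x7D8F3
clock 2: out=1, reg = 0xBEC79
clock 3: out=1, reg = 0x5F63C
clock 4: out=0, reg = 0xAFB1E
clock 5: out=0, reg = 0xD7D8F
clock 6: out=1, reg = 0x6BEC7
clock 7: out=1, reg = 0x35F63

0x35F63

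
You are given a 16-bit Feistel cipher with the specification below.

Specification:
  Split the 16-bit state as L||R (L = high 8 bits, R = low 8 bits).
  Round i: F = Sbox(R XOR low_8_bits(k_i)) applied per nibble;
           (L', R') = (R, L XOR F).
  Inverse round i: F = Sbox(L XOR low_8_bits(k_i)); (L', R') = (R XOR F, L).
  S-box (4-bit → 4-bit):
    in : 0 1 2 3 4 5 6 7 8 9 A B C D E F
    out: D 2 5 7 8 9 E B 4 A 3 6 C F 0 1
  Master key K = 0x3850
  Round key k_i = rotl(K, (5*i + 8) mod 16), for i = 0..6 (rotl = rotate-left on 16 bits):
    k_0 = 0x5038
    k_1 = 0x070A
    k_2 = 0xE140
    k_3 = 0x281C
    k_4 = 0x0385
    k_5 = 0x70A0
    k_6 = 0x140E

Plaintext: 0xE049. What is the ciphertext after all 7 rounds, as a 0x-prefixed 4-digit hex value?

s_0 = plaintext = 0xE049
s_1 = Round(s_0, k_0) = 0x4952
s_2 = Round(s_1, k_1) = 0x52DD
s_3 = Round(s_2, k_2) = 0xDDFD
s_4 = Round(s_3, k_3) = 0xFDDF
s_5 = Round(s_4, k_4) = 0xDF6E
s_6 = Round(s_5, k_5) = 0x6E1F
s_7 = Round(s_6, k_6) = 0x1F4C

0x1F4C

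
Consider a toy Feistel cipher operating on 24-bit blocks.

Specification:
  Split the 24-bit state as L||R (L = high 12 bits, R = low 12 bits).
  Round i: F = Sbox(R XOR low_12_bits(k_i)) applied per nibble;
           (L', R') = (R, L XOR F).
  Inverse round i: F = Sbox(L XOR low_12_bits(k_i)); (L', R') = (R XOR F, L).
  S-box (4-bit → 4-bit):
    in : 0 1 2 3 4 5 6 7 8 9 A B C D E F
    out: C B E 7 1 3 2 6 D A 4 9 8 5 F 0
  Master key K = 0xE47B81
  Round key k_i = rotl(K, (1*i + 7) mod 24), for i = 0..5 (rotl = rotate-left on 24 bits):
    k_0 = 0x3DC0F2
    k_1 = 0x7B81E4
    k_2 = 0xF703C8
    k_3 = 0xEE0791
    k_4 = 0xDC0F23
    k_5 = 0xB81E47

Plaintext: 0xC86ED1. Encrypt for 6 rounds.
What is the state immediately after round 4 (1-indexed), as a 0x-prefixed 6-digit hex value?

s_0 = plaintext = 0xC86ED1
s_1 = Round(s_0, k_0) = 0xED1361
s_2 = Round(s_1, k_1) = 0x361002
s_3 = Round(s_2, k_2) = 0x0024E5
s_4 = Round(s_3, k_3) = 0x4E5763
s_5 = Round(s_4, k_4) = 0x7639F9
s_6 = Round(s_5, k_5) = 0x9F91FC

0x4E5763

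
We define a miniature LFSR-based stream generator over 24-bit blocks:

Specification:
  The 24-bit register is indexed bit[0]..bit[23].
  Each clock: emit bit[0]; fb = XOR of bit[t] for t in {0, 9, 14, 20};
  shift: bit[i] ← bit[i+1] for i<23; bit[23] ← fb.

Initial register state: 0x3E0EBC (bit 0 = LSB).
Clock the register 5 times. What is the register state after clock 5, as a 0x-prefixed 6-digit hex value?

0x01F075

reg_0 = 0x3E0EBC
clock 1: out=0, reg = 0x1F075E
clock 2: out=0, reg = 0x0F83AF
clock 3: out=1, reg = 0x07C1D7
clock 4: out=1, reg = 0x03E0EB
clock 5: out=1, reg = 0x01F075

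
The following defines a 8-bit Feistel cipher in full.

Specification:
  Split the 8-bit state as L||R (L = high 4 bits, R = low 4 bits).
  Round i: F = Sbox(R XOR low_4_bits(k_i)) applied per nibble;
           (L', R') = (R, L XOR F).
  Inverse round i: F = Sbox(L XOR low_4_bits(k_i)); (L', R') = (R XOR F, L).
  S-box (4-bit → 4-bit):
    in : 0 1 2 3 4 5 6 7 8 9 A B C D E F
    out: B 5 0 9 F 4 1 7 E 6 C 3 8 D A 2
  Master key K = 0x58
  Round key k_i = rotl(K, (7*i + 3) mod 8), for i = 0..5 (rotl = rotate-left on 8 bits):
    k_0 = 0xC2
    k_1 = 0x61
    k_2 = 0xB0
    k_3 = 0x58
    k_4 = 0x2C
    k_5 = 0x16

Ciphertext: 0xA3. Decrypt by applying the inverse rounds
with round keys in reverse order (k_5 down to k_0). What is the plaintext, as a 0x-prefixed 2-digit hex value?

s_0 = ciphertext = 0xA3
s_1 = InvRound(s_0, k_5) = 0xBA
s_2 = InvRound(s_1, k_4) = 0xDB
s_3 = InvRound(s_2, k_3) = 0xFD
s_4 = InvRound(s_3, k_2) = 0xFF
s_5 = InvRound(s_4, k_1) = 0x5F
s_6 = InvRound(s_5, k_0) = 0x85

0x85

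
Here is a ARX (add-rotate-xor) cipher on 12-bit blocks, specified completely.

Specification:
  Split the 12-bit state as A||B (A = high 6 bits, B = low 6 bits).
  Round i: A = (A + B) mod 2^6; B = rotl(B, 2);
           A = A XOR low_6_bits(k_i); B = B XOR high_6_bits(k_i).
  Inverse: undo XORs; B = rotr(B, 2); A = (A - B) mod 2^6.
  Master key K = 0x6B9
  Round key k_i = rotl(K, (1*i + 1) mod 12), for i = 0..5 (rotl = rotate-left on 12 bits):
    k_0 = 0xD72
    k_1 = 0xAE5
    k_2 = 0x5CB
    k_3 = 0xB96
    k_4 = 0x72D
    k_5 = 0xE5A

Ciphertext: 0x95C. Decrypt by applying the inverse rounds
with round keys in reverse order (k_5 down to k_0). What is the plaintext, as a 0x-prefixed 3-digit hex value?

0xE1B

s_0 = ciphertext = 0x95C
s_1 = InvRound(s_0, k_5) = 0x999
s_2 = InvRound(s_1, k_4) = 0xE91
s_3 = InvRound(s_2, k_3) = 0xB7F
s_4 = InvRound(s_3, k_2) = 0x70A
s_5 = InvRound(s_4, k_1) = 0x858
s_6 = InvRound(s_5, k_0) = 0xE1B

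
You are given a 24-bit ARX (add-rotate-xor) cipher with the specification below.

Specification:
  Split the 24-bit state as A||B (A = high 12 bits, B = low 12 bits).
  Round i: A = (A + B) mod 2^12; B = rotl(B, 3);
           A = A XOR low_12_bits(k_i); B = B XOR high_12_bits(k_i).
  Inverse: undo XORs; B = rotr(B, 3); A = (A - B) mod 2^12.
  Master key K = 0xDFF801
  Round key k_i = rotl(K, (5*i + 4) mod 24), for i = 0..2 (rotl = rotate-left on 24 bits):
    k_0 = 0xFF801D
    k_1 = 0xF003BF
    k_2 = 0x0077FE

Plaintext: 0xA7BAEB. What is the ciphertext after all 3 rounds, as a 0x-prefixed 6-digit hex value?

s_0 = plaintext = 0xA7BAEB
s_1 = Round(s_0, k_0) = 0x57B8A5
s_2 = Round(s_1, k_1) = 0xD9FA2C
s_3 = Round(s_2, k_2) = 0x035162

0x035162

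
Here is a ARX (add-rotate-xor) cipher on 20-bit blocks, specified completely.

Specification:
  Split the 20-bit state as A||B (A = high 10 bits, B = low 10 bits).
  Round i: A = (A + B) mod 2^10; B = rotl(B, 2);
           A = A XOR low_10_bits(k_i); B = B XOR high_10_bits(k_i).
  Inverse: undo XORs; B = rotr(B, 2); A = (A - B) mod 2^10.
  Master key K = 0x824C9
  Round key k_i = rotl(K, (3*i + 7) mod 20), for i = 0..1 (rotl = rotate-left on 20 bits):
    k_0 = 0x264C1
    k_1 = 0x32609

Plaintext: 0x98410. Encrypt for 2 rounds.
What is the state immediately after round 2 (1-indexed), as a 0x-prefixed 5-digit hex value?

s_0 = plaintext = 0x98410
s_1 = Round(s_0, k_0) = 0xAC0D9
s_2 = Round(s_1, k_1) = 0x603AD

0x603AD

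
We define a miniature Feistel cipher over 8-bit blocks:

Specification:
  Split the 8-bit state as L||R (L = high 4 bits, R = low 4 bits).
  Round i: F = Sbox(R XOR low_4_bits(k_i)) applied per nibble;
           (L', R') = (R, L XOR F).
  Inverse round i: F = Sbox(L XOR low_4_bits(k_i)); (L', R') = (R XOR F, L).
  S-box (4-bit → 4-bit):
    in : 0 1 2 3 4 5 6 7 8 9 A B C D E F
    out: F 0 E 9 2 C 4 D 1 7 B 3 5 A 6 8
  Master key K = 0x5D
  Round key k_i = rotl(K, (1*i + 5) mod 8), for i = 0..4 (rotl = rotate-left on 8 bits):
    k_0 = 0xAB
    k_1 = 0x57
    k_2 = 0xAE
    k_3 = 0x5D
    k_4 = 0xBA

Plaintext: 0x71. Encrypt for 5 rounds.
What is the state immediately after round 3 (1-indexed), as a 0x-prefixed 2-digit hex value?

0x29

s_0 = plaintext = 0x71
s_1 = Round(s_0, k_0) = 0x1C
s_2 = Round(s_1, k_1) = 0xC2
s_3 = Round(s_2, k_2) = 0x29
s_4 = Round(s_3, k_3) = 0x90
s_5 = Round(s_4, k_4) = 0x02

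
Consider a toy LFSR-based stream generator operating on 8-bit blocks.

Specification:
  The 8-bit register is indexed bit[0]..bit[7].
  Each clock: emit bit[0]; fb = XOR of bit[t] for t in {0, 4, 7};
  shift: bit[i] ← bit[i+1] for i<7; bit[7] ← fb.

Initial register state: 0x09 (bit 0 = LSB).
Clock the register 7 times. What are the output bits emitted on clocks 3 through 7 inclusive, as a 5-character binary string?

01000

reg_0 = 0x09
clock 1: out=1, reg = 0x84
clock 2: out=0, reg = 0xC2
clock 3: out=0, reg = 0xE1
clock 4: out=1, reg = 0x70
clock 5: out=0, reg = 0xB8
clock 6: out=0, reg = 0x5C
clock 7: out=0, reg = 0xAE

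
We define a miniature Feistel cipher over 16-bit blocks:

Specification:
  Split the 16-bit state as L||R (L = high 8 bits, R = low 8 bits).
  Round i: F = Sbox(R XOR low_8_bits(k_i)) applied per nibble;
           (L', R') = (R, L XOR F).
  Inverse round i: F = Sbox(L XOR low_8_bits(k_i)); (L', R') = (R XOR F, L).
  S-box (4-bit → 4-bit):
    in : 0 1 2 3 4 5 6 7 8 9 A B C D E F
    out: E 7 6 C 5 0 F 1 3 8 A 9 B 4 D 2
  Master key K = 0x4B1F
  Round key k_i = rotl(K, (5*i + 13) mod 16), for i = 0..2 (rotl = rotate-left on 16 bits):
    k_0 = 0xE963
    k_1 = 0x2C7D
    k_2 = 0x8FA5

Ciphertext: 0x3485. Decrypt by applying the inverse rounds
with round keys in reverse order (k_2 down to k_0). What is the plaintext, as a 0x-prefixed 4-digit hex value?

0x5226

s_0 = ciphertext = 0x3485
s_1 = InvRound(s_0, k_2) = 0x0234
s_2 = InvRound(s_1, k_1) = 0x2602
s_3 = InvRound(s_2, k_0) = 0x5226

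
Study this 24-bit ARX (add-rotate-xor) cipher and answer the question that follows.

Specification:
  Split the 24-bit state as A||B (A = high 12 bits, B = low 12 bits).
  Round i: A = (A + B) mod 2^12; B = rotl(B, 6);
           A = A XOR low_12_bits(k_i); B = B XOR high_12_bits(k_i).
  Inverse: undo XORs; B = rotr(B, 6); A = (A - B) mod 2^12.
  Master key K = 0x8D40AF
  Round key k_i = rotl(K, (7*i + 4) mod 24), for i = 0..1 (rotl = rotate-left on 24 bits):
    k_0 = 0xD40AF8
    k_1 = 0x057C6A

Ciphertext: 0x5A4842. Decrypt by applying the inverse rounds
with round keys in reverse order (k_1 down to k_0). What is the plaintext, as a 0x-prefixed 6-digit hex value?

0x676820

s_0 = ciphertext = 0x5A4842
s_1 = InvRound(s_0, k_1) = 0x46E560
s_2 = InvRound(s_1, k_0) = 0x676820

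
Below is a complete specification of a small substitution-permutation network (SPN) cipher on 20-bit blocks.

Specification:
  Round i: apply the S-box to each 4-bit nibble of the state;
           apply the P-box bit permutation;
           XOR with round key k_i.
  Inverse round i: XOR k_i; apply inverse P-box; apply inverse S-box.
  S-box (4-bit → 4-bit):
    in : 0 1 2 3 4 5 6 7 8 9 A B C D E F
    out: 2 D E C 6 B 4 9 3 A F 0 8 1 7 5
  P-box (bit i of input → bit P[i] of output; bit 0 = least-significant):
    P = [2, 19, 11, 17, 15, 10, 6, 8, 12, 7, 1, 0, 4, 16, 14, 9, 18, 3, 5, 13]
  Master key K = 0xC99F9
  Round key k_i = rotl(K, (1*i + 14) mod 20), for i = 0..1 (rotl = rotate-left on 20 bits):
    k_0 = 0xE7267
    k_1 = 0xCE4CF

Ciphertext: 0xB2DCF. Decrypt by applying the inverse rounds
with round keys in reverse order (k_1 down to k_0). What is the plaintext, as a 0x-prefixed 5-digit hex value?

0xC8DC1

s_0 = ciphertext = 0xB2DCF
s_1 = InvRound(s_0, k_1) = 0xD4B73
s_2 = InvRound(s_1, k_0) = 0xC8DC1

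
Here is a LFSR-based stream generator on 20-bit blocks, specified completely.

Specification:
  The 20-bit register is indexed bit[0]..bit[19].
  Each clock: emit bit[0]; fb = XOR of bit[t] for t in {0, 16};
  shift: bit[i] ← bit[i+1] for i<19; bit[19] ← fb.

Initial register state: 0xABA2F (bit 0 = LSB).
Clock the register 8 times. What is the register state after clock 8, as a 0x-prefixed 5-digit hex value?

reg_0 = 0xABA2F
clock 1: out=1, reg = 0xD5D17
clock 2: out=1, reg = 0x6AE8B
clock 3: out=1, reg = 0xB5745
clock 4: out=1, reg = 0x5ABA2
clock 5: out=0, reg = 0xAD5D1
clock 6: out=1, reg = 0xD6AE8
clock 7: out=0, reg = 0xEB574
clock 8: out=0, reg = 0x75ABA

0x75ABA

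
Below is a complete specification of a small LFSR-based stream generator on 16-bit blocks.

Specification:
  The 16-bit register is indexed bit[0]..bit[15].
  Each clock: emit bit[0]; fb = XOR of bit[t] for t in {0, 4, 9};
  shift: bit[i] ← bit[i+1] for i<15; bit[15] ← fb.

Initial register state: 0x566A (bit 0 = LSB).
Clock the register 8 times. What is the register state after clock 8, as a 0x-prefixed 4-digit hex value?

0xA756

reg_0 = 0x566A
clock 1: out=0, reg = 0xAB35
clock 2: out=1, reg = 0xD59A
clock 3: out=0, reg = 0xEACD
clock 4: out=1, reg = 0x7566
clock 5: out=0, reg = 0x3AB3
clock 6: out=1, reg = 0x9D59
clock 7: out=1, reg = 0x4EAC
clock 8: out=0, reg = 0xA756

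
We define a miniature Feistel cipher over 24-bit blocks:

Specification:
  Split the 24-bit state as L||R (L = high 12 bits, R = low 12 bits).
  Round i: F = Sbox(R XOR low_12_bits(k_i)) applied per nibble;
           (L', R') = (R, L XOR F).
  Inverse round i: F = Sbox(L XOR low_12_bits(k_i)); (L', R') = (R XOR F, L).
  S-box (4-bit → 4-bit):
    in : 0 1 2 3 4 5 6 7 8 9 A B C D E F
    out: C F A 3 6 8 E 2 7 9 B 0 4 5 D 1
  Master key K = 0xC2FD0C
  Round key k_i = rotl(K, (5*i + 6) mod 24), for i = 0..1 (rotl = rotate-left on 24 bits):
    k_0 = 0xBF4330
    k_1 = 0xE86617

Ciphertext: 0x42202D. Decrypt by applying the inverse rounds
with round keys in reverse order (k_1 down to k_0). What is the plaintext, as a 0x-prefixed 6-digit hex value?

s_0 = ciphertext = 0x42202D
s_1 = InvRound(s_0, k_1) = 0xA15422
s_2 = InvRound(s_1, k_0) = 0xD8AA15

0xD8AA15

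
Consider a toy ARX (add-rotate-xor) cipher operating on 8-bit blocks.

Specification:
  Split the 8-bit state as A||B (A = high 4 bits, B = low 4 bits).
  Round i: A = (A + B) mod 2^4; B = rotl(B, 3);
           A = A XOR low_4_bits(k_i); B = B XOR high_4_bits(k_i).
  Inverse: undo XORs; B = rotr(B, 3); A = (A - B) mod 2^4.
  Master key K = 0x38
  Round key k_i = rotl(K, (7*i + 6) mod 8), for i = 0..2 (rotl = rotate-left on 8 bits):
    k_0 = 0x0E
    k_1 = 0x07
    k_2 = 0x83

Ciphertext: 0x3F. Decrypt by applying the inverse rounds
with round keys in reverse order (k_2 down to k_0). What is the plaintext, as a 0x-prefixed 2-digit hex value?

s_0 = ciphertext = 0x3F
s_1 = InvRound(s_0, k_2) = 0x2E
s_2 = InvRound(s_1, k_1) = 0x8D
s_3 = InvRound(s_2, k_0) = 0xBB

0xBB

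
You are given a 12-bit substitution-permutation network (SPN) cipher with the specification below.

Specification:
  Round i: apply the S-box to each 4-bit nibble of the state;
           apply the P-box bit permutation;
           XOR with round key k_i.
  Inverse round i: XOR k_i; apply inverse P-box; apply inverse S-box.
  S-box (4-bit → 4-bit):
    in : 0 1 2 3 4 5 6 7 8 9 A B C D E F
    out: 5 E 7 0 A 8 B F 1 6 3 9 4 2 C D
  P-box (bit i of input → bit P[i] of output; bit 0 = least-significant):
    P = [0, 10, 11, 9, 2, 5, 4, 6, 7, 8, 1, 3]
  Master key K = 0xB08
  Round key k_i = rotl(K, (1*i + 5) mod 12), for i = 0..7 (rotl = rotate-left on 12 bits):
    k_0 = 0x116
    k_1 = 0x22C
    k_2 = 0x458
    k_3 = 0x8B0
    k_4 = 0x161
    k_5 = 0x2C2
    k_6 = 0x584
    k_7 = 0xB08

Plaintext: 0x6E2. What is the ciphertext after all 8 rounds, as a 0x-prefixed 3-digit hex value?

s_0 = plaintext = 0x6E2
s_1 = Round(s_0, k_0) = 0xCCF
s_2 = Round(s_1, k_1) = 0x83F
s_3 = Round(s_2, k_2) = 0xED9
s_4 = Round(s_3, k_3) = 0x49A
s_5 = Round(s_4, k_4) = 0x458
s_6 = Round(s_5, k_5) = 0x38B
s_7 = Round(s_6, k_6) = 0x781
s_8 = Round(s_7, k_7) = 0x486

0x486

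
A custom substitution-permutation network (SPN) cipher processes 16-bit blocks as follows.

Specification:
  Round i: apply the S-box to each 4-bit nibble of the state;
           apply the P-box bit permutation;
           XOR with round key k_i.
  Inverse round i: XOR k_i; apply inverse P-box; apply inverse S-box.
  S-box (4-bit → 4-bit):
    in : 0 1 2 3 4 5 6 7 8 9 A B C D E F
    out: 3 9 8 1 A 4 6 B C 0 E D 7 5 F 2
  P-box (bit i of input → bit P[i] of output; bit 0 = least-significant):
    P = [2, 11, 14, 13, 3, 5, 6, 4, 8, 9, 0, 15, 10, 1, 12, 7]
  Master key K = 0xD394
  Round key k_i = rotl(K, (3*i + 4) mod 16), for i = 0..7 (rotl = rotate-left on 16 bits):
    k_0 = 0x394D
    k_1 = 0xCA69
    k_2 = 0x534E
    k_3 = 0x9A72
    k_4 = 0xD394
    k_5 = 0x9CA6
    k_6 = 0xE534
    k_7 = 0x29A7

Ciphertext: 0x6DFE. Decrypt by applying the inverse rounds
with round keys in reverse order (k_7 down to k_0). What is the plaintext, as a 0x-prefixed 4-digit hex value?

s_0 = ciphertext = 0x6DFE
s_1 = InvRound(s_0, k_7) = 0x35B5
s_2 = InvRound(s_1, k_6) = 0x8895
s_3 = InvRound(s_2, k_5) = 0xC549
s_4 = InvRound(s_3, k_4) = 0xB6B3
s_5 = InvRound(s_4, k_3) = 0x1554
s_6 = InvRound(s_5, k_2) = 0x0F15
s_7 = InvRound(s_6, k_1) = 0x31ED
s_8 = InvRound(s_7, k_0) = 0x29FF

0x29FF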